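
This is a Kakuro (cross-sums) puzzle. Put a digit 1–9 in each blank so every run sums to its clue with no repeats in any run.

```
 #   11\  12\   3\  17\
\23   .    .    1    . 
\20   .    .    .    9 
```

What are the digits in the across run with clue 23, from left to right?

5, 9, 1, 8

3 in 2 cells must be {1,2}; 17 in 2 cells must be {8,9}.
R1C4 = 17 − 9 = 8 completes the 17 down.
R2C3 = 3 − 1 = 2 completes the 3 down.
No cell is forced outright now. R1C1 can only be 5 or 9 (the digits allowed by both its 23 across and its 11 down). If R1C1 = 9: that forces R1C2 = 5, after which R2C1 would have to be in {1,3,4,5,6,8} for the 20 across but in {2} for the 11 down — contradiction. So R1C1 = 5.
R1C2 = 23 − 14 = 9 completes the 23 across.
R2C1 = 11 − 5 = 6 completes the 11 down.
R2C2 = 20 − 17 = 3 completes the 20 across.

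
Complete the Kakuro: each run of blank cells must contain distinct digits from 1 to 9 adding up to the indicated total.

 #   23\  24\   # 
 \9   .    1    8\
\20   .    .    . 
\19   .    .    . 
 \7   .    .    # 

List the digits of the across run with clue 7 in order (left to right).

1, 6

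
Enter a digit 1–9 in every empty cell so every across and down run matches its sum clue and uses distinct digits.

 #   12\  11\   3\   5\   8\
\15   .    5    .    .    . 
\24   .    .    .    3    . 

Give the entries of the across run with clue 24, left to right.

8 6 2 3 5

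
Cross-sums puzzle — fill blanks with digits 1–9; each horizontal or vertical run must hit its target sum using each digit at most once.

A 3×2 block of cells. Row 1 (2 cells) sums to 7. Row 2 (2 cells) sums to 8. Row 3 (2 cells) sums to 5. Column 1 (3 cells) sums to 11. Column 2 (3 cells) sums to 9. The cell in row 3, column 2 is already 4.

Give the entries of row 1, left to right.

4 3

(3,1) = 5 − 4 = 1 completes the 5 across.
Nothing is forced directly, so branch on (1,2), whose candidates are 2 or 3. If (1,2) = 2: then (1,1) would have to be in {5} for the 7 across but in {2,3,4,6,7,8} for the 11 down — contradiction. So (1,2) = 3.
(1,1) = 7 − 3 = 4 completes the 7 across.
(2,1) = 11 − 5 = 6 completes the 11 down.
(2,2) = 8 − 6 = 2 completes the 8 across.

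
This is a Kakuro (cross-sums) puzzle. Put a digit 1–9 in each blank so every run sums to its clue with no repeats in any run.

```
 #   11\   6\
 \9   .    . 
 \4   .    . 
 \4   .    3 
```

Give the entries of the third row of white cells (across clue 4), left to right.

1 3

4 in 2 cells must be {1,3}; 6 in 3 cells must be {1,2,3}.
R2C2 = 1: the only remaining digit allowed by both the 4 across and the 6 down.
R3C1 = 4 − 3 = 1 completes the 4 across.
R1C2 = 6 − 4 = 2 completes the 6 down.
R2C1 = 4 − 1 = 3 completes the 4 across.
R1C1 = 9 − 2 = 7 completes the 9 across.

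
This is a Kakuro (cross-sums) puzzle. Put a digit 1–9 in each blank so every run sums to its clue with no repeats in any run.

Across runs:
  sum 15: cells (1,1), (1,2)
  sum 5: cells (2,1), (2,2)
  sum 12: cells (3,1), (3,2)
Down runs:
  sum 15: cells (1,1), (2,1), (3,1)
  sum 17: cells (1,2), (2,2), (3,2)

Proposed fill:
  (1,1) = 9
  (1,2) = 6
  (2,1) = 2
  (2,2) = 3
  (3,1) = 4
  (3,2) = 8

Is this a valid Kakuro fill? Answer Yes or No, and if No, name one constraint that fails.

Yes

Across: 9+6=15; 2+3=5; 4+8=12. Down: 9+2+4=15; 6+3+8=17. No digit repeats within any run.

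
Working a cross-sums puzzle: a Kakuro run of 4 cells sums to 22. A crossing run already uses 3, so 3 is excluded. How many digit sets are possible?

7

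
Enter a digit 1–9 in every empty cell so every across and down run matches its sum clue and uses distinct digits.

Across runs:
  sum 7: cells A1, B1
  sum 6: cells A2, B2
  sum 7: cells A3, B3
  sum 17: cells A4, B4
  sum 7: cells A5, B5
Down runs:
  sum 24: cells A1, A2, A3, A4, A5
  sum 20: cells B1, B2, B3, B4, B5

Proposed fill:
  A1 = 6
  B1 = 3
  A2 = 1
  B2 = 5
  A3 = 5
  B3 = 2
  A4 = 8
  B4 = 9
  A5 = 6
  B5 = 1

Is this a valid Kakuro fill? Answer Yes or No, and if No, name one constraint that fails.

No — the across run A1–B1 sums to 9, not 7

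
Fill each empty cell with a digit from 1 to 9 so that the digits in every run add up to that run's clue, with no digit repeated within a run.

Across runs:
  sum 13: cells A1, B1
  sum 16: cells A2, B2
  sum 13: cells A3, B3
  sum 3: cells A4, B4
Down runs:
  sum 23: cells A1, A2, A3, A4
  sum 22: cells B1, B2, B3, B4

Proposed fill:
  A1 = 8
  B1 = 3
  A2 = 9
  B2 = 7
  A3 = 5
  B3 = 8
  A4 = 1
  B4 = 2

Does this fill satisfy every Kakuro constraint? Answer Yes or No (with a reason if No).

No — the across run A1–B1 sums to 11, not 13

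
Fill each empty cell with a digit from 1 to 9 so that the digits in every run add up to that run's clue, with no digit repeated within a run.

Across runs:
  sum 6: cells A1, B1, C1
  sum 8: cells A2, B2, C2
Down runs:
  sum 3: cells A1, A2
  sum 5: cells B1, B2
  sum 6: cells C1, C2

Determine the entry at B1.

6 in 3 cells must be {1,2,3}; 3 in 2 cells must be {1,2}.
Nothing is forced directly, so branch on A1, whose candidates are 1 or 2. If A1 = 1: that forces C1 = 2, A2 = 2, B2 = 1, after which C2 would have to be in {5} for the 8 across but in {4} for the 6 down — contradiction. So A1 = 2.
Given what's placed, C1 must be 1 to fit the 6 across and 6 down.
A2 = 3 − 2 = 1 completes the 3 down.
C2 = 6 − 1 = 5 completes the 6 down.
B1 = 6 − 3 = 3 completes the 6 across.
B2 = 8 − 6 = 2 completes the 8 across.

3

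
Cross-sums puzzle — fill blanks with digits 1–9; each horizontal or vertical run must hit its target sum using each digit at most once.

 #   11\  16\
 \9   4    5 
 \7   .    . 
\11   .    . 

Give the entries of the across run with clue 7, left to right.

5 2

No cell is forced outright now. R2C2 can only be 2 or 3 or 4 (the digits allowed by both its 7 across and its 16 down). If R2C2 = 3: then R2C1 would have to be in {4} for the 7 across but in {1,2,5,6} for the 11 down — contradiction. If R2C2 = 4: then R2C1 would have to be in {3} for the 7 across but in {1,2,5,6} for the 11 down — contradiction. So R2C2 = 2.
R2C1 = 7 − 2 = 5 completes the 7 across.
R3C1 = 11 − 9 = 2 completes the 11 down.
R3C2 = 11 − 2 = 9 completes the 11 across.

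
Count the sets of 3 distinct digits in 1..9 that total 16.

8

3 distinct digits from 1–9 sum between 6 and 24.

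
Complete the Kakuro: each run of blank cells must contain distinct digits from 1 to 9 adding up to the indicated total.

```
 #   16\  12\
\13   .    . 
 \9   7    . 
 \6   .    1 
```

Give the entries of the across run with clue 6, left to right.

5, 1

R2C2 = 9 − 7 = 2 completes the 9 across.
R3C1 = 6 − 1 = 5 completes the 6 across.
R1C1 = 16 − 12 = 4 completes the 16 down.
R1C2 = 13 − 4 = 9 completes the 13 across.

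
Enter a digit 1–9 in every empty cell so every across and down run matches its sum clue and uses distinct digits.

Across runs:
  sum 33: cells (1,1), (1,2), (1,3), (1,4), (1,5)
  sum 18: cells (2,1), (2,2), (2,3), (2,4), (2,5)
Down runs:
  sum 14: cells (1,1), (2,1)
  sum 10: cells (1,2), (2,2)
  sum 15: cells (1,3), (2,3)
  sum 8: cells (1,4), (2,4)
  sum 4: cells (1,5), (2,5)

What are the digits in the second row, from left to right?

5 3 7 2 1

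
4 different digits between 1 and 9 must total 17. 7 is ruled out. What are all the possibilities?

4 distinct digits from 1–9 sum between 10 and 30.
Dropping sets that contain 7.

{1,2,5,9}; {1,2,6,8}; {1,3,4,9}; {1,3,5,8}; {2,3,4,8}; {2,4,5,6}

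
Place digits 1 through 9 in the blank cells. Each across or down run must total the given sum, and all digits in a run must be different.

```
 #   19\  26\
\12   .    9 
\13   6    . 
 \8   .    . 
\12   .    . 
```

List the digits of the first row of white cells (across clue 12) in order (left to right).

3 9

R1C1 = 12 − 9 = 3 completes the 12 across.
R2C2 = 13 − 6 = 7 completes the 13 across.
No cell is forced outright now. R3C1 can only be 1 or 2 (the digits allowed by both its 8 across and its 19 down). If R3C1 = 1: then R3C2 would have to be in {7} for the 8 across but in {2,4,6,8} for the 26 down — contradiction. So R3C1 = 2.
R3C2 = 8 − 2 = 6 completes the 8 across.
R4C1 = 19 − 11 = 8 completes the 19 down.
R4C2 = 12 − 8 = 4 completes the 12 across.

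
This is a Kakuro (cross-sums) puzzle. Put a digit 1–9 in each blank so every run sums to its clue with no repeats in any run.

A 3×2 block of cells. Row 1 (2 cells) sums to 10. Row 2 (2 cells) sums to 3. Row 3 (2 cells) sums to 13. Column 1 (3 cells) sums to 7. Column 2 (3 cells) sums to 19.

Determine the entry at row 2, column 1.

3 in 2 cells must be {1,2}; 7 in 3 cells must be {1,2,4}.
The 3 across and the 19 down share only 2, so (2,2) = 2.
The 13 across and the 7 down share only 4, so (3,1) = 4.
(3,2) = 13 − 4 = 9 completes the 13 across.
(1,2) = 19 − 11 = 8 completes the 19 down.
(2,1) = 3 − 2 = 1 completes the 3 across.
(1,1) = 10 − 8 = 2 completes the 10 across.

1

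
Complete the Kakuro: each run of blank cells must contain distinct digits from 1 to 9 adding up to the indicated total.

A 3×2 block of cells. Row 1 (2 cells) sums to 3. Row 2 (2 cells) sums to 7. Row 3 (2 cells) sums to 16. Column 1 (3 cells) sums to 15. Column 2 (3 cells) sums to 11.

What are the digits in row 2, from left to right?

3 in 2 cells must be {1,2}; 16 in 2 cells must be {7,9}.
The 16 across and the 11 down share only 7, so (3,2) = 7.
Given what's placed, (1,2) must be 1 to fit the 3 across and 11 down.
(2,2) = 11 − 8 = 3 completes the 11 down.
(3,1) = 16 − 7 = 9 completes the 16 across.
(1,1) = 3 − 1 = 2 completes the 3 across.
(2,1) = 7 − 3 = 4 completes the 7 across.

4, 3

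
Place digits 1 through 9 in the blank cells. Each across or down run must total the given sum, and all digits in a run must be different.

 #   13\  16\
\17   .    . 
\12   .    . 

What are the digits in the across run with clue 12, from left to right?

5 7

17 in 2 cells must be {8,9}; 16 in 2 cells must be {7,9}.
The 17 across and the 16 down share only 9, so R1C2 = 9.
R2C2 = 16 − 9 = 7 completes the 16 down.
R1C1 = 17 − 9 = 8 completes the 17 across.
R2C1 = 12 − 7 = 5 completes the 12 across.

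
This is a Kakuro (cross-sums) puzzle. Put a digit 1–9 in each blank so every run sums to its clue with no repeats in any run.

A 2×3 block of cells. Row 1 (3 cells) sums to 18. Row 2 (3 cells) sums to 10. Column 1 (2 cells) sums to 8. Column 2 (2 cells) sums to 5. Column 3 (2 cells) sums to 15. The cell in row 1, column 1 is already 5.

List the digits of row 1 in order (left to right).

Given what's placed, (1,2) must be 4 to fit the 18 across and 5 down.
(1,3) = 18 − 9 = 9 completes the 18 across.
(2,1) = 8 − 5 = 3 completes the 8 down.
(2,2) = 5 − 4 = 1 completes the 5 down.
(2,3) = 10 − 4 = 6 completes the 10 across.

5 4 9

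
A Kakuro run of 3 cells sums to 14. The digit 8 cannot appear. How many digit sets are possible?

6

3 distinct digits from 1–9 sum between 6 and 24.
Dropping sets that contain 8.
Enumerating: {1,4,9}, {1,6,7}, {2,3,9}, {2,5,7}, {3,4,7}, {3,5,6}.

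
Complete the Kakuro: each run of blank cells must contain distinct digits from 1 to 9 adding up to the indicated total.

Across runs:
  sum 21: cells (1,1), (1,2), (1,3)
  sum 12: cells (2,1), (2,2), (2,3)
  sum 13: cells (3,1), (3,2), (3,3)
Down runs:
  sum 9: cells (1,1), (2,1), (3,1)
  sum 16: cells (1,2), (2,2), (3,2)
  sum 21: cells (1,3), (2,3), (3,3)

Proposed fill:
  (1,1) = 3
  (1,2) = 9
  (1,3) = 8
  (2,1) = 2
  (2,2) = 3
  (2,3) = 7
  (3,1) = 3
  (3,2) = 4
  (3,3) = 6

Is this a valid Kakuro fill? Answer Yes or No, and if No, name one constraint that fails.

No — the across run (1,1)–(1,3) sums to 20, not 21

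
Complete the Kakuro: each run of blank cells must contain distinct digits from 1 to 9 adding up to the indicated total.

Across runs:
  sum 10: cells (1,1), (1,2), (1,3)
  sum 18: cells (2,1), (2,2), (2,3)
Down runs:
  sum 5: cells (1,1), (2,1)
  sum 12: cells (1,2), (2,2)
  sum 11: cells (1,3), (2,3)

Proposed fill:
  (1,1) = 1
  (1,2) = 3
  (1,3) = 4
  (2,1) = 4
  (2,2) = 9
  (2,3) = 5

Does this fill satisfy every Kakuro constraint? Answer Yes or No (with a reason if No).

No — the across run (1,1)–(1,3) sums to 8, not 10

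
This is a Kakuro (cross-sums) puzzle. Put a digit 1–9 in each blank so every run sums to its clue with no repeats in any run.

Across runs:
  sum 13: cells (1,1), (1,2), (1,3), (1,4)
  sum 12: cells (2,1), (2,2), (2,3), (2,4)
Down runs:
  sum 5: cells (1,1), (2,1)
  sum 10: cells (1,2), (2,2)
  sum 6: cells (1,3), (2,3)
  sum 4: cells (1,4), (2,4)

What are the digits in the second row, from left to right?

2 6 1 3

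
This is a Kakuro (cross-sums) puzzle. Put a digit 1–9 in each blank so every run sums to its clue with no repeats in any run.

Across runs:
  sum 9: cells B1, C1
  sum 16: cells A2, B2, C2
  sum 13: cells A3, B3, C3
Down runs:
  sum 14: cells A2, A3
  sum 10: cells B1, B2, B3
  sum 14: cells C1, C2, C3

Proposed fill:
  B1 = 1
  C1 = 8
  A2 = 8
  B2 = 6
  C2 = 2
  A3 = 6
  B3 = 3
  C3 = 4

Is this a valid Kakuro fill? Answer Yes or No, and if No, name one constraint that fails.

Yes

Across: 1+8=9; 8+6+2=16; 6+3+4=13. Down: 8+6=14; 1+6+3=10; 8+2+4=14. No digit repeats within any run.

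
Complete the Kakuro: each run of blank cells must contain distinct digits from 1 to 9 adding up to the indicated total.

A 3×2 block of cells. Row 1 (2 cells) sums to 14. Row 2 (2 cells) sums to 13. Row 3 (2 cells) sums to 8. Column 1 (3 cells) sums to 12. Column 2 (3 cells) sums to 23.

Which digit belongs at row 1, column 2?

8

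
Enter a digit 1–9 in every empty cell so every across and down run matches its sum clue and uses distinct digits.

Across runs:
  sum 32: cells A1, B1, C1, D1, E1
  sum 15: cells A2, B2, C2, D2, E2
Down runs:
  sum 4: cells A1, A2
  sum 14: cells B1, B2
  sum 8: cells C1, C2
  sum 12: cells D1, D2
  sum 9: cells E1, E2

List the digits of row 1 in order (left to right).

15 in 5 cells must be {1,2,3,4,5}; 4 in 2 cells must be {1,3}.
Only 3 fits A1 under both its across sum 32 and down sum 4.
A2 = 4 − 3 = 1 completes the 4 down.
Given what's placed, B2 must be 5 to fit the 15 across and 14 down.
B1 = 14 − 5 = 9 completes the 14 down.
No cell is forced outright now. C1 can only be 5 or 7 (the digits allowed by both its 32 across and its 8 down). If C1 = 7: then C2 would have to be in {2,3,4} for the 15 across but in {1} for the 8 down — contradiction. So C1 = 5.
C2 = 8 − 5 = 3 completes the 8 down.
Given what's placed, D2 must be 4 to fit the 15 across and 12 down.
E2 = 15 − 13 = 2 completes the 15 across.
D1 = 12 − 4 = 8 completes the 12 down.
E1 = 32 − 25 = 7 completes the 32 across.

3, 9, 5, 8, 7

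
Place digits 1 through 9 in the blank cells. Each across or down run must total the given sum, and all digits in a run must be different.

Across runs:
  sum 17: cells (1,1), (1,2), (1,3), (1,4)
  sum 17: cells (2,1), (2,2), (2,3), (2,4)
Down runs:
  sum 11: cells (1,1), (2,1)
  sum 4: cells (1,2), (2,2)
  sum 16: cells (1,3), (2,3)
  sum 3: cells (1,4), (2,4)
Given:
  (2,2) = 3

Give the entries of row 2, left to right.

4 in 2 cells must be {1,3}; 16 in 2 cells must be {7,9}; 3 in 2 cells must be {1,2}.
(1,2) = 4 − 3 = 1 completes the 4 down.
Given what's placed, (1,4) must be 2 to fit the 17 across and 3 down.
(2,4) = 3 − 2 = 1 completes the 3 down.
Given what's placed, (1,3) must be 9 to fit the 17 across and 16 down.
(2,3) = 16 − 9 = 7 completes the 16 down.
(1,1) = 17 − 12 = 5 completes the 17 across.
(2,1) = 17 − 11 = 6 completes the 17 across.

6 3 7 1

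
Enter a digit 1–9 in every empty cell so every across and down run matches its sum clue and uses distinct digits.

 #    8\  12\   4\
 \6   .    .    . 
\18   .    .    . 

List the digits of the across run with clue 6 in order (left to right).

2 3 1

6 in 3 cells must be {1,2,3}; 4 in 2 cells must be {1,3}.
The 6 across and the 12 down share only 3, so R1C2 = 3.
Given what's placed, R1C3 must be 1 to fit the 6 across and 4 down.
R2C2 = 12 − 3 = 9 completes the 12 down.
R2C3 = 4 − 1 = 3 completes the 4 down.
R1C1 = 6 − 4 = 2 completes the 6 across.
R2C1 = 18 − 12 = 6 completes the 18 across.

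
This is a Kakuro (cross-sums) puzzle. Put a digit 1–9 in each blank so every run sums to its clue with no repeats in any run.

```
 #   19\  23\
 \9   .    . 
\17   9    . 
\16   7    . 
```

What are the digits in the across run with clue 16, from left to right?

17 in 2 cells must be {8,9}; 16 in 2 cells must be {7,9}; 23 in 3 cells must be {6,8,9}.
R1C1 = 19 − 16 = 3 completes the 19 down.
R1C2 = 9 − 3 = 6 completes the 9 across.
R2C2 = 17 − 9 = 8 completes the 17 across.
R3C2 = 16 − 7 = 9 completes the 16 across.

7 9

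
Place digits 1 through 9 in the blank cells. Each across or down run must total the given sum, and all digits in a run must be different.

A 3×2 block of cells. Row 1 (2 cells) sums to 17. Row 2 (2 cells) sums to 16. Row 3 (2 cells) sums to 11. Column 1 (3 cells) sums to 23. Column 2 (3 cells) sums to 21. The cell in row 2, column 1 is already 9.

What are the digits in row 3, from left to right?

6, 5

17 in 2 cells must be {8,9}; 16 in 2 cells must be {7,9}; 23 in 3 cells must be {6,8,9}.
Given what's placed, (1,1) must be 8 to fit the 17 across and 23 down.
(1,2) = 17 − 8 = 9 completes the 17 across.
(2,2) = 16 − 9 = 7 completes the 16 across.
(3,1) = 23 − 17 = 6 completes the 23 down.
(3,2) = 11 − 6 = 5 completes the 11 across.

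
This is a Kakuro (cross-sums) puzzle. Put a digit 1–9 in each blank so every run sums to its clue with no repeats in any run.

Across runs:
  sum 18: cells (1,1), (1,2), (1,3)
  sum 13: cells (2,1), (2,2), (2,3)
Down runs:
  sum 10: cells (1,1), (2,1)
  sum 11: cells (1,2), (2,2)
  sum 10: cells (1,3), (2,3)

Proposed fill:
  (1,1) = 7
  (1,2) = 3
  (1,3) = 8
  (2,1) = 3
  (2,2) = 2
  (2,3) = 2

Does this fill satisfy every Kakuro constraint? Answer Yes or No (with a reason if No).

No — the across run (2,1)–(2,3) sums to 7, not 13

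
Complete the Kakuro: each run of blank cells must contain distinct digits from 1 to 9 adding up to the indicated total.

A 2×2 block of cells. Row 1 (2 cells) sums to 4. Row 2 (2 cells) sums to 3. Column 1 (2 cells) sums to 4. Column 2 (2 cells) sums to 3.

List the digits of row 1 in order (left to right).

4 in 2 cells must be {1,3}; 3 in 2 cells must be {1,2}.
The 4 across and the 3 down share only 1, so (1,2) = 1.
The 3 across and the 4 down share only 1, so (2,1) = 1.
(2,2) = 3 − 1 = 2 completes the 3 across.
(1,1) = 4 − 1 = 3 completes the 4 across.

3 1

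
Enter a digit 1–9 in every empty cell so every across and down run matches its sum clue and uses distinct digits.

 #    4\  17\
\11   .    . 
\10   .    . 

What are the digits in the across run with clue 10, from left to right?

4 in 2 cells must be {1,3}; 17 in 2 cells must be {8,9}.
The 11 across and the 4 down share only 3, so R1C1 = 3.
R1C2 = 11 − 3 = 8 completes the 11 across.
R2C1 = 4 − 3 = 1 completes the 4 down.
R2C2 = 10 − 1 = 9 completes the 10 across.

1 9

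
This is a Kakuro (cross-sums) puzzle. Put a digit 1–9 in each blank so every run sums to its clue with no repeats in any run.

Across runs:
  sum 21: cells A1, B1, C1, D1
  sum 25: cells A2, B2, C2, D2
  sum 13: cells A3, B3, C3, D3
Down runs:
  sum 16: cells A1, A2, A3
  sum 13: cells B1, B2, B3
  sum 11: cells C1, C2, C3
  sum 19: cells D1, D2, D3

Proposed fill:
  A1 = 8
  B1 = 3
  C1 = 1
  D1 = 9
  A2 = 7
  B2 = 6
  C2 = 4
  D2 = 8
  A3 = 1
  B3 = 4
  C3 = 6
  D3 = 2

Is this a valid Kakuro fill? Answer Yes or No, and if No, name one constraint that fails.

Across: 8+3+1+9=21; 7+6+4+8=25; 1+4+6+2=13. Down: 8+7+1=16; 3+6+4=13; 1+4+6=11; 9+8+2=19. No digit repeats within any run.

Yes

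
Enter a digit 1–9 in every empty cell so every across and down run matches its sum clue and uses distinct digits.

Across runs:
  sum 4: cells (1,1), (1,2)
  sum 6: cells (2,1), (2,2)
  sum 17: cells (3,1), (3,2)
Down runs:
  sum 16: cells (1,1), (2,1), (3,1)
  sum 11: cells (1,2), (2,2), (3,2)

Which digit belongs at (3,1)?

4 in 2 cells must be {1,3}; 17 in 2 cells must be {8,9}.
The 17 across and the 11 down share only 8, so (3,2) = 8.
Given what's placed, (1,2) must be 1 to fit the 4 across and 11 down.
(2,2) = 11 − 9 = 2 completes the 11 down.
(3,1) = 17 − 8 = 9 completes the 17 across.
(1,1) = 4 − 1 = 3 completes the 4 across.
(2,1) = 6 − 2 = 4 completes the 6 across.

9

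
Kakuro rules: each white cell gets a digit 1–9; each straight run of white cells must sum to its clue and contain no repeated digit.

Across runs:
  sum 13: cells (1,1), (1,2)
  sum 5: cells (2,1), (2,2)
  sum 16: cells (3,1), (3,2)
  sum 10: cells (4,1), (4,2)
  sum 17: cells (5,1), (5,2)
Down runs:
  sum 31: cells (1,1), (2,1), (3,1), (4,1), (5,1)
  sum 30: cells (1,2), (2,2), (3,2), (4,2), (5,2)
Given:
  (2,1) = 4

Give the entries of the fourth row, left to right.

16 in 2 cells must be {7,9}; 17 in 2 cells must be {8,9}.
(2,2) = 5 − 4 = 1 completes the 5 across.
Nothing is forced directly, so branch on (3,1), whose candidates are 7 or 9. If (3,1) = 9: that forces (3,2) = 7, (5,1) = 8, (5,2) = 9, (1,1) = 7, after which (1,2) would have to be in {6} for the 13 across but in {5,8} for the 30 down — contradiction. So (3,1) = 7.
(3,2) = 16 − 7 = 9 completes the 16 across.
Given what's placed, (5,2) must be 8 to fit the 17 across and 30 down.
(4,2) = 7: the only remaining digit allowed by both the 10 across and the 30 down.
(5,1) = 17 − 8 = 9 completes the 17 across.
(1,2) = 30 − 25 = 5 completes the 30 down.
(4,1) = 10 − 7 = 3 completes the 10 across.

3 7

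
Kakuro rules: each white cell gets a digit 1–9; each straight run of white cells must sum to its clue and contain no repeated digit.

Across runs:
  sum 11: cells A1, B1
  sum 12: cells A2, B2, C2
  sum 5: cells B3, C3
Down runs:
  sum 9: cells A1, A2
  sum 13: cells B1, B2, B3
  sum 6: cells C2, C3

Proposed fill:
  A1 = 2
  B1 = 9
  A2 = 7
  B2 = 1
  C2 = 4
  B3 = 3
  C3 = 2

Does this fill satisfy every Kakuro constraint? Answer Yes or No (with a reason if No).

Across: 2+9=11; 7+1+4=12; 3+2=5. Down: 2+7=9; 9+1+3=13; 4+2=6. No digit repeats within any run.

Yes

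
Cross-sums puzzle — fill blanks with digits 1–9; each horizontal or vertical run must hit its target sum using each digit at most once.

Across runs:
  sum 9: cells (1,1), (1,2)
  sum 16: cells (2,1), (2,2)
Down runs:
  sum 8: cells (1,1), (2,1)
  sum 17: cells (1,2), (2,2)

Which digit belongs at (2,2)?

16 in 2 cells must be {7,9}; 17 in 2 cells must be {8,9}.
The 9 across and the 17 down share only 8, so (1,2) = 8.
The 16 across and the 8 down share only 7, so (2,1) = 7.
(2,2) = 16 − 7 = 9 completes the 16 across.
(1,1) = 9 − 8 = 1 completes the 9 across.

9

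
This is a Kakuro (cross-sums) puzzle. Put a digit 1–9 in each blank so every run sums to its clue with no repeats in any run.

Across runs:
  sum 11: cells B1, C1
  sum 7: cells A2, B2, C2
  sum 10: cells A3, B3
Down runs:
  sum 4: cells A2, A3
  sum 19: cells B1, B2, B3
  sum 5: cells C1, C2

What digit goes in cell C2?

7 in 3 cells must be {1,2,4}; 4 in 2 cells must be {1,3}.
The 7 across and the 4 down share only 1, so A2 = 1.
A3 = 4 − 1 = 3 completes the 4 down.
B3 = 10 − 3 = 7 completes the 10 across.
B2 = 4: the only remaining digit allowed by both the 7 across and the 19 down.
C2 = 7 − 5 = 2 completes the 7 across.
B1 = 19 − 11 = 8 completes the 19 down.
C1 = 11 − 8 = 3 completes the 11 across.

2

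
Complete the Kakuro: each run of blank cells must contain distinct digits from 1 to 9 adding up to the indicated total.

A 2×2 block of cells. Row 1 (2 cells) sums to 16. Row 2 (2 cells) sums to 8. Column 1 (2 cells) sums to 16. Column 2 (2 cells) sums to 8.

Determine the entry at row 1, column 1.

16 in 2 cells must be {7,9}.
The 16 across and the 8 down share only 7, so (1,2) = 7.
The 8 across and the 16 down share only 7, so (2,1) = 7.
(2,2) = 8 − 7 = 1 completes the 8 across.
(1,1) = 16 − 7 = 9 completes the 16 across.

9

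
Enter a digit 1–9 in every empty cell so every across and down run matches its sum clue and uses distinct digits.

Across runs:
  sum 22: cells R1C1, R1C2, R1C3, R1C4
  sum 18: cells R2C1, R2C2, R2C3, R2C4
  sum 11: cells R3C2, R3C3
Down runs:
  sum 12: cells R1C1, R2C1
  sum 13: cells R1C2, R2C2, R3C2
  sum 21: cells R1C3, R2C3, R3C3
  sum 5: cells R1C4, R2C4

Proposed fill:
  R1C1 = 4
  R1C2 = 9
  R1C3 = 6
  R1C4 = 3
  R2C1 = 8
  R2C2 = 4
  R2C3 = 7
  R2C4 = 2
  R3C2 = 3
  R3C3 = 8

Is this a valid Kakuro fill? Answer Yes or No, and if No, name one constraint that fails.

No — the down run R1C2–R3C2 sums to 16, not 13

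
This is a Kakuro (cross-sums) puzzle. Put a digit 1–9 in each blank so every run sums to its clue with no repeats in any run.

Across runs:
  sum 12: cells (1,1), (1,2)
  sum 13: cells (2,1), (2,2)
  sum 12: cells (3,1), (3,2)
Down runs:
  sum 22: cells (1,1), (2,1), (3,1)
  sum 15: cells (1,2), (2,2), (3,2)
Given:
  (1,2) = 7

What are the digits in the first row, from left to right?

5, 7

(1,1) = 12 − 7 = 5 completes the 12 across.
Nothing is forced directly, so branch on (2,1), whose candidates are 8 or 9. If (2,1) = 9: then (2,2) would have to be in {4} for the 13 across but in {2,3,5,6} for the 15 down — contradiction. So (2,1) = 8.
(2,2) = 13 − 8 = 5 completes the 13 across.
(3,1) = 22 − 13 = 9 completes the 22 down.
(3,2) = 12 − 9 = 3 completes the 12 across.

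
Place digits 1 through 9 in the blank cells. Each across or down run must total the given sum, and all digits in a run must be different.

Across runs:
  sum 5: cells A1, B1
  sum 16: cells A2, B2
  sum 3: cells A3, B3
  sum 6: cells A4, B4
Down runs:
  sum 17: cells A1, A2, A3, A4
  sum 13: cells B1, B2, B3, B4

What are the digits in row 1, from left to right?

2 3

16 in 2 cells must be {7,9}; 3 in 2 cells must be {1,2}.
Only 7 fits B2 under both its across sum 16 and down sum 13.
A2 = 16 − 7 = 9 completes the 16 across.
Nothing is forced directly, so branch on A3, whose candidates are 1 or 2. If A3 = 2: that forces A1 = 1, after which B1 would have to be in {4} for the 5 across but in {1,2,3} for the 13 down — contradiction. So A3 = 1.
B3 = 3 − 1 = 2 completes the 3 across.
B4 = 1: the only remaining digit allowed by both the 6 across and the 13 down.
B1 = 13 − 10 = 3 completes the 13 down.
A4 = 6 − 1 = 5 completes the 6 across.
A1 = 5 − 3 = 2 completes the 5 across.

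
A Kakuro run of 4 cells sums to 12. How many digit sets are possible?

2

4 distinct digits from 1–9 sum between 10 and 30.
Enumerating: {1,2,3,6}, {1,2,4,5}.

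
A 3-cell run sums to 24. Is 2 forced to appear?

The only way to make 24 from 3 distinct digits is {7,8,9}, which does not contain 2.

No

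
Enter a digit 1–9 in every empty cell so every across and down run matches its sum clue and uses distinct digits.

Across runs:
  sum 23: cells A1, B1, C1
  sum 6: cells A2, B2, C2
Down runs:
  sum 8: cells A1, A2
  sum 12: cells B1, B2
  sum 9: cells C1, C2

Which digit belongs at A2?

23 in 3 cells must be {6,8,9}; 6 in 3 cells must be {1,2,3}.
The 23 across and the 8 down share only 6, so A1 = 6.
Given what's placed, C1 must be 8 to fit the 23 across and 9 down.
A2 = 8 − 6 = 2 completes the 8 down.
B2 = 3: the only remaining digit allowed by both the 6 across and the 12 down.
C2 = 6 − 5 = 1 completes the 6 across.
B1 = 23 − 14 = 9 completes the 23 across.

2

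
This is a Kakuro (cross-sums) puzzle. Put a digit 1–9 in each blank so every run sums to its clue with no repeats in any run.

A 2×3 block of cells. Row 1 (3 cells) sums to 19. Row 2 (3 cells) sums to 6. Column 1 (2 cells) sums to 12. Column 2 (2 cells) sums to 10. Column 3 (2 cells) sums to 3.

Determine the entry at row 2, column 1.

3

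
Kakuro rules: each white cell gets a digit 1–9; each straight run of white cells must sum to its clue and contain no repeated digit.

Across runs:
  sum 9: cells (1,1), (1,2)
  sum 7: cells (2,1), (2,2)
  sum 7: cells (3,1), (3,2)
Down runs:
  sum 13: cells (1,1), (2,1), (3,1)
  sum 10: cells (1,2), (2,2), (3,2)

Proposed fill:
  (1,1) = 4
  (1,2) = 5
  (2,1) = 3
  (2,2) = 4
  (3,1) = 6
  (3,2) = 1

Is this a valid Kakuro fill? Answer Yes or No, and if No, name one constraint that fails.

Across: 4+5=9; 3+4=7; 6+1=7. Down: 4+3+6=13; 5+4+1=10. No digit repeats within any run.

Yes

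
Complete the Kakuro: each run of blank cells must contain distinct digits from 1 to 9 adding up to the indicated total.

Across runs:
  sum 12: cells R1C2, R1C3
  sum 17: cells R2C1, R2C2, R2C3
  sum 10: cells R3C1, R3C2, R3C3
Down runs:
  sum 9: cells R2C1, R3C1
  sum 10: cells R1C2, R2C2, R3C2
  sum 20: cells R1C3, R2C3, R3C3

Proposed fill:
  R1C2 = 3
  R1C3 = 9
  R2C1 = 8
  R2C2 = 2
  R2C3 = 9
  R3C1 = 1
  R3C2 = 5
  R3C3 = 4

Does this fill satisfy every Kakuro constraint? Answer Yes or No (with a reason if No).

No — the across run R2C1–R2C3 sums to 19, not 17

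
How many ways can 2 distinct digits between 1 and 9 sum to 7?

3

2 distinct digits from 1–9 sum between 3 and 17.
Enumerating: {1,6}, {2,5}, {3,4}.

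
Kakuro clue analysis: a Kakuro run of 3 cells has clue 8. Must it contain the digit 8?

No

Counterexample: {1,2,5} sums to 8 without using 8.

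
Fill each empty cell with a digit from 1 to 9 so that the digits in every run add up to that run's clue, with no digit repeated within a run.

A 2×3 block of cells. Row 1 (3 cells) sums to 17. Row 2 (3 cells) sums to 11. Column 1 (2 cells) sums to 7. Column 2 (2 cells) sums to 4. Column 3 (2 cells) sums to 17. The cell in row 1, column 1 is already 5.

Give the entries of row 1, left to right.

5, 3, 9

4 in 2 cells must be {1,3}; 17 in 2 cells must be {8,9}.
Given what's placed, (1,2) must be 3 to fit the 17 across and 4 down.
(1,3) = 17 − 8 = 9 completes the 17 across.
(2,1) = 7 − 5 = 2 completes the 7 down.
(2,2) = 4 − 3 = 1 completes the 4 down.
(2,3) = 11 − 3 = 8 completes the 11 across.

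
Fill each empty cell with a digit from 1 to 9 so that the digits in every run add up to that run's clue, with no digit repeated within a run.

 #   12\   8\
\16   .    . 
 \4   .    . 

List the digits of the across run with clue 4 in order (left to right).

16 in 2 cells must be {7,9}; 4 in 2 cells must be {1,3}.
The 16 across and the 8 down share only 7, so R1C2 = 7.
The 4 across and the 12 down share only 3, so R2C1 = 3.
R2C2 = 4 − 3 = 1 completes the 4 across.
R1C1 = 16 − 7 = 9 completes the 16 across.

3 1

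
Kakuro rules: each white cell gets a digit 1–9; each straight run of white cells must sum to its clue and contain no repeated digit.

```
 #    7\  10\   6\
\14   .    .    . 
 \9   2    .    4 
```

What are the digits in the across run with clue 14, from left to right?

5, 7, 2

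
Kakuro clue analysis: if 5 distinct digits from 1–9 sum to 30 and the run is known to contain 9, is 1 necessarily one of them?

Counterexample: {2,4,7,8,9} sums to 30 under that restriction without using 1.

No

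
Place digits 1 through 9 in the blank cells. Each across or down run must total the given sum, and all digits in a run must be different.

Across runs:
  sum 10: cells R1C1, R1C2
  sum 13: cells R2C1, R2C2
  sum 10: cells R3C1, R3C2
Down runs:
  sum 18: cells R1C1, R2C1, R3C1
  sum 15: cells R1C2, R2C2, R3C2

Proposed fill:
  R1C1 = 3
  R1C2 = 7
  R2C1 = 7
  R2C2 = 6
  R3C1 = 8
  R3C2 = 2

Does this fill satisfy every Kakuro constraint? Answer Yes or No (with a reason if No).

Across: 3+7=10; 7+6=13; 8+2=10. Down: 3+7+8=18; 7+6+2=15. No digit repeats within any run.

Yes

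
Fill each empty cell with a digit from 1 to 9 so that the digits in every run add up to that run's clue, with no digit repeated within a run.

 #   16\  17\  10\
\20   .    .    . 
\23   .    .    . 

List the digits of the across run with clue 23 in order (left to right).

23 in 3 cells must be {6,8,9}; 16 in 2 cells must be {7,9}; 17 in 2 cells must be {8,9}.
The 23 across and the 16 down share only 9, so R2C1 = 9.
Given what's placed, R2C2 must be 8 to fit the 23 across and 17 down.
R2C3 = 23 − 17 = 6 completes the 23 across.
R1C1 = 16 − 9 = 7 completes the 16 down.
R1C2 = 17 − 8 = 9 completes the 17 down.
R1C3 = 20 − 16 = 4 completes the 20 across.

9 8 6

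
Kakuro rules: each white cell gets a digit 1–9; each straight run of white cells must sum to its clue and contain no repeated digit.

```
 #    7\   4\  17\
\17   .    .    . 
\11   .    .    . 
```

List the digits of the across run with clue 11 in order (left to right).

2 1 8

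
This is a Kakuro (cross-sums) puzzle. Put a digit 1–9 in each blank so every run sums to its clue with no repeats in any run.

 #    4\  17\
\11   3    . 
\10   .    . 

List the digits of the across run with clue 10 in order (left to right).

1 9

4 in 2 cells must be {1,3}; 17 in 2 cells must be {8,9}.
R1C2 = 11 − 3 = 8 completes the 11 across.
R2C1 = 4 − 3 = 1 completes the 4 down.
R2C2 = 10 − 1 = 9 completes the 10 across.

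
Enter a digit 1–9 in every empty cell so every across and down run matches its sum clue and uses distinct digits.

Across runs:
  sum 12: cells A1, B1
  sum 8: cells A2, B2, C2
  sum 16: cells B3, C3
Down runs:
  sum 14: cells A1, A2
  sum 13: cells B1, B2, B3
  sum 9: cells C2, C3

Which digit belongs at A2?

5

16 in 2 cells must be {7,9}.
The 8 across and the 14 down share only 5, so A2 = 5.
Intersecting the 16 across with the 9 down forces C3 = 7.
A1 = 14 − 5 = 9 completes the 14 down.
B1 = 12 − 9 = 3 completes the 12 across.
C2 = 9 − 7 = 2 completes the 9 down.
B3 = 16 − 7 = 9 completes the 16 across.
B2 = 8 − 7 = 1 completes the 8 across.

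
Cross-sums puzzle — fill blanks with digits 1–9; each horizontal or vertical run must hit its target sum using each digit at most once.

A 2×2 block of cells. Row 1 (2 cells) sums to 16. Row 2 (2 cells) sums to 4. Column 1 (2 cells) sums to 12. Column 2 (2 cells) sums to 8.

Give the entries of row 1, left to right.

9 7

16 in 2 cells must be {7,9}; 4 in 2 cells must be {1,3}.
The 16 across and the 8 down share only 7, so (1,2) = 7.
The 4 across and the 12 down share only 3, so (2,1) = 3.
(2,2) = 4 − 3 = 1 completes the 4 across.
(1,1) = 16 − 7 = 9 completes the 16 across.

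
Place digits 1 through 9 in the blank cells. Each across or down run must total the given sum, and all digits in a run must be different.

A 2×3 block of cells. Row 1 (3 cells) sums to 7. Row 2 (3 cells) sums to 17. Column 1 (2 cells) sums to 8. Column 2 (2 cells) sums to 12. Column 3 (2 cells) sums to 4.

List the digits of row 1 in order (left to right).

2, 4, 1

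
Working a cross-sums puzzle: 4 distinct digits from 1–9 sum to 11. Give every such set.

{1,2,3,5}

4 distinct digits from 1–9 sum between 10 and 30.
Only one set works: {1,2,3,5}.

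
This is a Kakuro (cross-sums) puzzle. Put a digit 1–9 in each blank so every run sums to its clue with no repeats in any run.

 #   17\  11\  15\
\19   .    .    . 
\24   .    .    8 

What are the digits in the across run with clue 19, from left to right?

8 4 7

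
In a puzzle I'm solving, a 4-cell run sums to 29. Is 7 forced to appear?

The only way to make 29 from 4 distinct digits is {5,7,8,9}, which contains 7.

Yes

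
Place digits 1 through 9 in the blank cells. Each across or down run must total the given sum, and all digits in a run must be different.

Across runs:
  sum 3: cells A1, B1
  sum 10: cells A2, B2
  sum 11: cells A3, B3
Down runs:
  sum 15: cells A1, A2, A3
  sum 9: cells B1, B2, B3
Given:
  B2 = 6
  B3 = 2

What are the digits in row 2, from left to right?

3 in 2 cells must be {1,2}.
B1 = 9 − 8 = 1 completes the 9 down.
A2 = 10 − 6 = 4 completes the 10 across.
A3 = 11 − 2 = 9 completes the 11 across.
A1 = 3 − 1 = 2 completes the 3 across.

4 6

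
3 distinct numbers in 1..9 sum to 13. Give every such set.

3 distinct digits from 1–9 sum between 6 and 24.

{1,3,9}; {1,4,8}; {1,5,7}; {2,3,8}; {2,4,7}; {2,5,6}; {3,4,6}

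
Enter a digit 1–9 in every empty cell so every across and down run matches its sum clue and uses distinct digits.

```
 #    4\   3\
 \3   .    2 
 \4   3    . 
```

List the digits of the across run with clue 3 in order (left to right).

3 in 2 cells must be {1,2}; 4 in 2 cells must be {1,3}.
R1C1 = 3 − 2 = 1 completes the 3 across.
R2C2 = 4 − 3 = 1 completes the 4 across.

1 2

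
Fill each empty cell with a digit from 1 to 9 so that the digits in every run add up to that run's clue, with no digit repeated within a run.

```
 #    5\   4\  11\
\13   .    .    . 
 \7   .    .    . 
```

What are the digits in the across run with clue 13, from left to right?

7 in 3 cells must be {1,2,4}; 4 in 2 cells must be {1,3}.
The 7 across and the 4 down share only 1, so R2C2 = 1.
R1C2 = 4 − 1 = 3 completes the 4 down.
Nothing is forced directly, so branch on R2C1, whose candidates are 2 or 4. If R2C1 = 2: then R1C1 would have to be in {1,2,4,6,8,9} for the 13 across but in {3} for the 5 down — contradiction. So R2C1 = 4.
R1C1 = 5 − 4 = 1 completes the 5 down.
R1C3 = 13 − 4 = 9 completes the 13 across.
R2C3 = 7 − 5 = 2 completes the 7 across.

1 3 9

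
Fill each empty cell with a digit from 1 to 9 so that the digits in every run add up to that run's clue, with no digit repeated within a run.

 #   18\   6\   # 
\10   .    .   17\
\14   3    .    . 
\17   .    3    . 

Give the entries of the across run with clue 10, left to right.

6 in 3 cells must be {1,2,3}; 17 in 2 cells must be {8,9}.
R2C2 = 2: the only remaining digit allowed by both the 14 across and the 6 down.
R2C3 = 14 − 5 = 9 completes the 14 across.
R3C3 = 17 − 9 = 8 completes the 17 down.
R1C2 = 6 − 5 = 1 completes the 6 down.
R3C1 = 17 − 11 = 6 completes the 17 across.
R1C1 = 10 − 1 = 9 completes the 10 across.

9, 1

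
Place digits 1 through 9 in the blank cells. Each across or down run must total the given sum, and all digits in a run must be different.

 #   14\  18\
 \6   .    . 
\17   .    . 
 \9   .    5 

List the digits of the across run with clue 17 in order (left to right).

8 9

17 in 2 cells must be {8,9}.
Given what's placed, R1C2 must be 4 to fit the 6 across and 18 down.
R2C2 = 18 − 9 = 9 completes the 18 down.
R3C1 = 9 − 5 = 4 completes the 9 across.
R1C1 = 6 − 4 = 2 completes the 6 across.
R2C1 = 17 − 9 = 8 completes the 17 across.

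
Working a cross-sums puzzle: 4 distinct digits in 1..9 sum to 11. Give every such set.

{1,2,3,5}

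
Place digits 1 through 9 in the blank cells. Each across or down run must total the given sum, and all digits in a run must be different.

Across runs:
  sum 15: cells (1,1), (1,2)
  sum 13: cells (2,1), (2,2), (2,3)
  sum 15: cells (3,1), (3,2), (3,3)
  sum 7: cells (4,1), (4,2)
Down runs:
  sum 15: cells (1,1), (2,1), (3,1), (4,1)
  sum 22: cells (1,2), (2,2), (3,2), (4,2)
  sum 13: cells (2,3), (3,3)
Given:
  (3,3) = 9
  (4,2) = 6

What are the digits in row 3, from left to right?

(2,3) = 13 − 9 = 4 completes the 13 down.
(4,1) = 7 − 6 = 1 completes the 7 across.
Nothing is forced directly, so branch on (1,2), whose candidates are 7 or 8 or 9. If (1,2) = 7: that forces (1,1) = 8, (2,1) = 2, after which (2,2) would have to be in {7} for the 13 across but in {1,4,5,8} for the 22 down — contradiction. If (1,2) = 9: that forces (1,1) = 6, (2,1) = 3, after which (2,2) would have to be in {6} for the 13 across but in {2,3,4,5} for the 22 down — contradiction. So (1,2) = 8.
(1,1) = 15 − 8 = 7 completes the 15 across.
No cell is forced outright now. (2,1) can only be 2 or 3 (the digits allowed by both its 13 across and its 15 down). If (2,1) = 3: then (2,2) would have to be in {6} for the 13 across but in {1,3,5,7} for the 22 down — contradiction. So (2,1) = 2.
(2,2) = 13 − 6 = 7 completes the 13 across.
(3,1) = 15 − 10 = 5 completes the 15 down.
(3,2) = 15 − 14 = 1 completes the 15 across.

5 1 9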